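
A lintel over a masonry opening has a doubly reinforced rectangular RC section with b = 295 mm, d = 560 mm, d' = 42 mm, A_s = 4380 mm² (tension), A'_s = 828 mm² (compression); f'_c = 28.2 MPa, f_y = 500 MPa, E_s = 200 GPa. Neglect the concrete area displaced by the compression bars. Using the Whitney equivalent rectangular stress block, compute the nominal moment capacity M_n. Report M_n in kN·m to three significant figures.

Assume both tension and compression steel yield.
Net tension couple steel: A_s − A'_s = 3552 mm².
a = (A_s − A'_s) f_y / (0.85 f'_c b) = 1776000/(0.85 × 28.2 × 295) = 251.16 mm.
c = a/β₁ = 251.16/0.849 = 295.83 mm; ε'_s = 0.003(c − d')/c = 0.0026 ≥ f_y/E_s = 0.0025, so compression steel does yield.
M_n = (A_s − A'_s) f_y (d − a/2) + A'_s f_y (d − d') = [1776000 × (560 − 125.58) + 414000 × (560 − 42)] × 10⁻⁶ = 771.53 + 214.45 = 985.98 kN·m.

M_n ≈ 986 kN·m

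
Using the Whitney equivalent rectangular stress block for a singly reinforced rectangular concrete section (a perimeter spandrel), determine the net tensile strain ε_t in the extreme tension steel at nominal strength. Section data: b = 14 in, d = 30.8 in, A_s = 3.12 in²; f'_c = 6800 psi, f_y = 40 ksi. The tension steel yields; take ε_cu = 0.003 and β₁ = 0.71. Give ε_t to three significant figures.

a = A_s f_y/(0.85 f'_c b) = 1.542 in.
β₁ = 0.71, so c = a/β₁ = 1.542/0.71 = 2.172 in.
From the linear strain diagram with ε_cu = 0.003: ε_t = 0.003 (d − c)/c = 0.003 × (30.8 − 2.172)/2.172 = 0.0395.
Since ε_t ≥ 0.005, the section is tension-controlled.

ε_t ≈ 0.0395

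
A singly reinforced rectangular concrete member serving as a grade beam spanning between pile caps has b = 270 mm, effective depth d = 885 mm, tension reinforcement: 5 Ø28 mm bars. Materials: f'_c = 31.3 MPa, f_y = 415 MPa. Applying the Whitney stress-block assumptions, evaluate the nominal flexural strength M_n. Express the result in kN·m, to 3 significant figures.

M_n ≈ 1020 kN·m

A_s = 5 × 616 = 3080 mm².
T = A_s f_y = 3080 × 415 = 1278200 N = 1278.2 kN.
From C = T: a = T/(0.85 f'_c b) = 1278200/(0.85 × 31.3 × 270) = 177.94 mm.
M_n = T(d − a/2) = 1278.2 kN × (885 − 88.97) mm = 1017.49 kN·m.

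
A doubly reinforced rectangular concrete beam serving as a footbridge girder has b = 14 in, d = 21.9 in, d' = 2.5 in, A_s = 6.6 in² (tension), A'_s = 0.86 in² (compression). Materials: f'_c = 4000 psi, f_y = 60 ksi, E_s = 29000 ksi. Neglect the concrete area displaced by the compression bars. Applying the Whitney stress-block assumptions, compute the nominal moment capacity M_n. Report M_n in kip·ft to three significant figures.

M_n ≈ 608 kip·ft

Assume both steels yield.
a = (A_s − A'_s) f_y/(0.85 f'_c b) = (6.6 − 0.86) × 60/(0.85 × 4 × 14) = 7.235 in.
c = a/β₁ = 7.235/0.85 = 8.512 in; ε'_s = 0.003(c − d')/c = 0.0021 ≥ ε_y = 0.0021, so the compression steel yields.
M_n = (A_s − A'_s) f_y (d − a/2) + A'_s f_y (d − d') = 344.4 × (21.9 − 3.6175) + 51.6 × (21.9 − 2.5) = 6296.5 + 1001.0 = 7297.5 kip·in = 7297.5/12 = 608.13 kip·ft.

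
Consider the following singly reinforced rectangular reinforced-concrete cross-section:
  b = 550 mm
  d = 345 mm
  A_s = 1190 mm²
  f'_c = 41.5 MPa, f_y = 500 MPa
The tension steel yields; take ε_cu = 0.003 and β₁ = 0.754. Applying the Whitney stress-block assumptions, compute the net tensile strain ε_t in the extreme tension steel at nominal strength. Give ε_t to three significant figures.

a = A_s f_y/(0.85 f'_c b) = 30.67 mm.
β₁ = 0.754, so c = a/β₁ = 30.67/0.754 = 40.68 mm.
From the linear strain diagram with ε_cu = 0.003: ε_t = 0.003 (d − c)/c = 0.003 × (345 − 40.68)/40.68 = 0.0224.
Since ε_t ≥ 0.005, the section is tension-controlled.

ε_t ≈ 0.0224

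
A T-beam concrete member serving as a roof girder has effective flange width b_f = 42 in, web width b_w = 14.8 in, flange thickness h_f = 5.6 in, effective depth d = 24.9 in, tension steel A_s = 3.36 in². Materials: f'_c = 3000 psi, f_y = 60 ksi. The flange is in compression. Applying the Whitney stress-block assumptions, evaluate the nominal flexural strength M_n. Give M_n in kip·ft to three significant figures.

M_n ≈ 403 kip·ft

Tension: T = A_s f_y = 3.36 × 60 = 201.6 kips.
Try a within the flange: a = T/(0.85 f'_c b_f) = 201.6/(0.85 × 3 × 42) = 1.882 in.
Since a = 1.882 ≤ h_f = 5.6 in, the stress block lies entirely in the flange; analyse as a rectangular beam of width b_f.
M_n = T(d − a/2) = 201.6 × (24.9 − 0.941) = 4830.1 kip·in.
M_n = 4830.1/12 = 402.51 kip·ft.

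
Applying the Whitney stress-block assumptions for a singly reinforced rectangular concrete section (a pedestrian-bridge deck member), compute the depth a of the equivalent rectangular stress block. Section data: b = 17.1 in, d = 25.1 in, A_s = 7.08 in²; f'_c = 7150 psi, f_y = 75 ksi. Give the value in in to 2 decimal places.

T = A_s f_y = 7.08 × 75 = 531 kips.
a = T/(0.85 f'_c b) = 531/(0.85 × 7.15 × 17.1) = 5.11 in.

a ≈ 5.11 in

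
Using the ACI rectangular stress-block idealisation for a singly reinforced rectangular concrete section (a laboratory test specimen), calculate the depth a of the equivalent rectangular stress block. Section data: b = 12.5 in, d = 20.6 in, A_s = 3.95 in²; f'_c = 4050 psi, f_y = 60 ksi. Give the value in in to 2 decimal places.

T = A_s f_y = 3.95 × 60 = 237 kips.
a = T/(0.85 f'_c b) = 237/(0.85 × 4.05 × 12.5) = 5.51 in.

a ≈ 5.51 in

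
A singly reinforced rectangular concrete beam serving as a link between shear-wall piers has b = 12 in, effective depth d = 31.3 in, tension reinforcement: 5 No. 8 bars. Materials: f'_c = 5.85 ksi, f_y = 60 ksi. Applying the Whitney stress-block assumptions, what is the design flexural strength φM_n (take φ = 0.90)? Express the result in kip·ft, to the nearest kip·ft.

φM_n ≈ 521 kip·ft

A_s = 5 × 0.79 = 3.95 in².
T = A_s f_y = 3.95 × 60 = 237 kips.
a = T/(0.85 f'_c b) = 237/(0.85 × 5.85 × 12) = 3.972 in.
M_n = T(d − a/2) = 237 × (31.3 − 1.986) = 6947.4 kip·in = 6947.4/12 = 578.95 kip·ft.
φM_n = 0.90 × 578.95 = 521.06 kip·ft.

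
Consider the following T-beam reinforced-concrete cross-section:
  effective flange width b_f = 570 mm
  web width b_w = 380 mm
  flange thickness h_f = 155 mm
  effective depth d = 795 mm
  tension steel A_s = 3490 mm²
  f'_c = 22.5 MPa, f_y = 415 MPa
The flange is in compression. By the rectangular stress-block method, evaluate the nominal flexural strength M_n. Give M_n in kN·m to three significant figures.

Tension: T = A_s f_y = 3490 × 415 = 1448350 N.
Try a within the flange: a = T/(0.85 f'_c b_f) = 1448350/(0.85 × 22.5 × 570) = 132.86 mm.
Since a = 132.86 ≤ h_f = 155 mm, the stress block lies entirely in the flange; analyse as a rectangular beam of width b_f.
M_n = T(d − a/2) = 1448350 × (795 − 66.43) = 1055.22 × 10⁶ N·mm.
M_n = 1055.22 kN·m.

M_n ≈ 1060 kN·m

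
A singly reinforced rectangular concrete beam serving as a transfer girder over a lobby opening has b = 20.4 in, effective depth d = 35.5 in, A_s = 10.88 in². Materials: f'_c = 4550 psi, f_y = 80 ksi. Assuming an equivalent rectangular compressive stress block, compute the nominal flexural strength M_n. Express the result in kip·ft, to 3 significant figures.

M_n ≈ 2170 kip·ft

T = A_s f_y = 10.88 × 80 = 870.4 kips.
a = T/(0.85 f'_c b) = 870.4/(0.85 × 4.55 × 20.4) = 11.032 in.
M_n = T(d − a/2) = 870.4 × (35.5 − 5.516) = 26098.1 kip·in = 26098.1/12 = 2174.84 kip·ft.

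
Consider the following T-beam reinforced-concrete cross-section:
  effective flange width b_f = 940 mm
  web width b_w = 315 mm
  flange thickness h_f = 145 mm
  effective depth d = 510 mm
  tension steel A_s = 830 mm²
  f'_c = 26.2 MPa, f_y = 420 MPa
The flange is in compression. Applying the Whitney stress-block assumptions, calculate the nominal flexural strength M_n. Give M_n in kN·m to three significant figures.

Tension: T = A_s f_y = 830 × 420 = 348600 N.
Try a within the flange: a = T/(0.85 f'_c b_f) = 348600/(0.85 × 26.2 × 940) = 16.65 mm.
Since a = 16.65 ≤ h_f = 145 mm, the stress block lies entirely in the flange; analyse as a rectangular beam of width b_f.
M_n = T(d − a/2) = 348600 × (510 − 8.325) = 174.88 × 10⁶ N·mm.
M_n = 174.88 kN·m.

M_n ≈ 175 kN·m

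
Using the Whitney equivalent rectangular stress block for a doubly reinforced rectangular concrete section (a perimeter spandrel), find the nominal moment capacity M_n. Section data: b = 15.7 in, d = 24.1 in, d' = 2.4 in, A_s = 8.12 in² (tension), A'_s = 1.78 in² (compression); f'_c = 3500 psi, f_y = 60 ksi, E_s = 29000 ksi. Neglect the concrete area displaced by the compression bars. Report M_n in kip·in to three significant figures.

M_n ≈ 9940 kip·in

Assume both steels yield.
a = (A_s − A'_s) f_y/(0.85 f'_c b) = (8.12 − 1.78) × 60/(0.85 × 3.5 × 15.7) = 8.144 in.
c = a/β₁ = 8.144/0.85 = 9.581 in; ε'_s = 0.003(c − d')/c = 0.0022 ≥ ε_y = 0.0021, so the compression steel yields.
M_n = (A_s − A'_s) f_y (d − a/2) + A'_s f_y (d − d') = 380.4 × (24.1 − 4.072) + 106.8 × (24.1 − 2.4) = 7618.7 + 2317.6 = 9936.3 kip·in.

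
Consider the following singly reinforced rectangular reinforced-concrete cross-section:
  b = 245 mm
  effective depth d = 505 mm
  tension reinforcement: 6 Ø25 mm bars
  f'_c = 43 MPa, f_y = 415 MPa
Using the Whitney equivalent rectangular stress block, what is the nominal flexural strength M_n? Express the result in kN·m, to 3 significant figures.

A_s = 6 × 491 = 2946 mm².
T = A_s f_y = 2946 × 415 = 1222590 N = 1222.59 kN.
From C = T: a = T/(0.85 f'_c b) = 1222590/(0.85 × 43 × 245) = 136.53 mm.
M_n = T(d − a/2) = 1222.59 kN × (505 − 68.265) mm = 533.95 kN·m.

M_n ≈ 534 kN·m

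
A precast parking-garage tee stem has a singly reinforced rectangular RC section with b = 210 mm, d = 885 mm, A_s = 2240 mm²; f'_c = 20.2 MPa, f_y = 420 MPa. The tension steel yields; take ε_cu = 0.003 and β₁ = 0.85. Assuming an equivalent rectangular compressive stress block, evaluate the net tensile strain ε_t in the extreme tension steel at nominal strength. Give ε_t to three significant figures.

ε_t ≈ 0.00565

a = A_s f_y/(0.85 f'_c b) = 260.92 mm.
β₁ = 0.85, so c = a/β₁ = 260.92/0.85 = 306.96 mm.
From the linear strain diagram with ε_cu = 0.003: ε_t = 0.003 (d − c)/c = 0.003 × (885 − 306.96)/306.96 = 0.00565.
Since ε_t ≥ 0.005, the section is tension-controlled.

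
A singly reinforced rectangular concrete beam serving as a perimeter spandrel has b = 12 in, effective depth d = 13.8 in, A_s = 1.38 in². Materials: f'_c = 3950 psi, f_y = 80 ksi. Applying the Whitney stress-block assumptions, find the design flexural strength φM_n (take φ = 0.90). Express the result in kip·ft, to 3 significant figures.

T = A_s f_y = 1.38 × 80 = 110.4 kips.
a = T/(0.85 f'_c b) = 110.4/(0.85 × 3.95 × 12) = 2.740 in.
M_n = T(d − a/2) = 110.4 × (13.8 − 1.37) = 1372.3 kip·in = 1372.3/12 = 114.36 kip·ft.
φM_n = 0.90 × 114.36 = 102.92 kip·ft.

φM_n ≈ 103 kip·ft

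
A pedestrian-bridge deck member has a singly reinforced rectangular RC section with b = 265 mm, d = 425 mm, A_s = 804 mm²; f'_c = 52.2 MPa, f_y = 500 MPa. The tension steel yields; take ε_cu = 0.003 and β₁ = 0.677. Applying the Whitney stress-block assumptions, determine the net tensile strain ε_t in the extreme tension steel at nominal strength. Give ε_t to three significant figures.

ε_t ≈ 0.0222

a = A_s f_y/(0.85 f'_c b) = 34.19 mm.
β₁ = 0.677, so c = a/β₁ = 34.19/0.677 = 50.50 mm.
From the linear strain diagram with ε_cu = 0.003: ε_t = 0.003 (d − c)/c = 0.003 × (425 − 50.50)/50.50 = 0.0222.
Since ε_t ≥ 0.005, the section is tension-controlled.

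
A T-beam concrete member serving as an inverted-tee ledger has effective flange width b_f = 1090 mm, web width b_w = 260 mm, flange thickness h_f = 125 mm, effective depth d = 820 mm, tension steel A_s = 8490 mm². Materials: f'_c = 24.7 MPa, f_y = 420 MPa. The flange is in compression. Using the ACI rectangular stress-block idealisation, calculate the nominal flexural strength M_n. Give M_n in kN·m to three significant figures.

M_n ≈ 2610 kN·m

Tension: T = A_s f_y = 8490 × 420 = 3565800 N.
Try a within the flange: a = T/(0.85 f'_c b_f) = 3565800/(0.85 × 24.7 × 1090) = 155.82 mm.
a = 155.82 > h_f = 125 mm: the block extends into the web. Split into flange-overhang and web parts.
C_f = 0.85 f'_c (b_f − b_w) h_f = 0.85 × 24.7 × (1090 − 260) × 125 = 2178231 N.
Remaining web compression depth: a_w = (T − C_f)/(0.85 f'_c b_w) = (3565800 − 2178231)/(0.85 × 24.7 × 260) = 254.19 mm.
M_n = C_f(d − h_f/2) + (T − C_f)(d − a_w/2) = 2178231 × (820 − 62.5) + 1387569 × (820 − 127.095) = 1650.01 + 961.45 = 2611.46 × 10⁶ N·mm.
M_n = 2611.46 kN·m.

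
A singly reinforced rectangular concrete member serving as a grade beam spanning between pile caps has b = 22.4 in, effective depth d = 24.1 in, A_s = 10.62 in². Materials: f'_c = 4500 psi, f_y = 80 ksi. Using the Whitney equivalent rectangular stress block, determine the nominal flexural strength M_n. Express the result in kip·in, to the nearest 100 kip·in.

T = A_s f_y = 10.62 × 80 = 849.6 kips.
a = T/(0.85 f'_c b) = 849.6/(0.85 × 4.5 × 22.4) = 9.916 in.
M_n = T(d − a/2) = 849.6 × (24.1 − 4.958) = 16263.0 kip·in.

M_n ≈ 16300 kip·in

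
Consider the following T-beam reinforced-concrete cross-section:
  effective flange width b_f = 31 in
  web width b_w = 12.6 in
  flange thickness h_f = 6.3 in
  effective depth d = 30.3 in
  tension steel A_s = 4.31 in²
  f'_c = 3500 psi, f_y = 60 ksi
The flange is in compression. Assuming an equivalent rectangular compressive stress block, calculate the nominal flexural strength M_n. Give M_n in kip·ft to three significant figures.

M_n ≈ 623 kip·ft

Tension: T = A_s f_y = 4.31 × 60 = 258.6 kips.
Try a within the flange: a = T/(0.85 f'_c b_f) = 258.6/(0.85 × 3.5 × 31) = 2.804 in.
Since a = 2.804 ≤ h_f = 6.3 in, the stress block lies entirely in the flange; analyse as a rectangular beam of width b_f.
M_n = T(d − a/2) = 258.6 × (30.3 − 1.402) = 7473.0 kip·in.
M_n = 7473.0/12 = 622.75 kip·ft.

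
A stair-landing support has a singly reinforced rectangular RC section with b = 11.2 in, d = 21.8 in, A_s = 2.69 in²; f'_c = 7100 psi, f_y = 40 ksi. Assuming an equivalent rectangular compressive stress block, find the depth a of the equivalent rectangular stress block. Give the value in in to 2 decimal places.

a ≈ 1.59 in

T = A_s f_y = 2.69 × 40 = 107.6 kips.
a = T/(0.85 f'_c b) = 107.6/(0.85 × 7.1 × 11.2) = 1.59 in.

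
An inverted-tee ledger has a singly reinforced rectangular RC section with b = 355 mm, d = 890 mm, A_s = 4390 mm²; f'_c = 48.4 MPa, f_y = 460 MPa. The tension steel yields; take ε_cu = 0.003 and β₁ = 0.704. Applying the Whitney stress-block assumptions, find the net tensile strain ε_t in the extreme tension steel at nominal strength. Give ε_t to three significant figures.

a = A_s f_y/(0.85 f'_c b) = 138.27 mm.
β₁ = 0.704, so c = a/β₁ = 138.27/0.704 = 196.41 mm.
From the linear strain diagram with ε_cu = 0.003: ε_t = 0.003 (d − c)/c = 0.003 × (890 − 196.41)/196.41 = 0.0106.
Since ε_t ≥ 0.005, the section is tension-controlled.

ε_t ≈ 0.0106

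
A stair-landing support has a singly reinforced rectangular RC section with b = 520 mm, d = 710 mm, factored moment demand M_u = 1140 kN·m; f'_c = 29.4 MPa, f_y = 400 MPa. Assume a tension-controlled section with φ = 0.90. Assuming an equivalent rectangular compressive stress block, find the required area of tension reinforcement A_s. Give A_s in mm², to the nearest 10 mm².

A_s ≈ 5000 mm²

M_n = M_u/φ = 1140/0.90 = 1266.67 kN·m.
With M_n = 0.85 f'_c a b (d − a/2), solve the quadratic for a:
a = d − √(d² − 2M_n/(0.85 f'_c b)) = 710 − √(710² − 2 × 1266.67×10⁶/(0.85 × 29.4 × 520)) = 153.99 mm.
A_s = 0.85 f'_c a b / f_y = 0.85 × 29.4 × 153.99 × 520 / 400 = 5002.7 mm².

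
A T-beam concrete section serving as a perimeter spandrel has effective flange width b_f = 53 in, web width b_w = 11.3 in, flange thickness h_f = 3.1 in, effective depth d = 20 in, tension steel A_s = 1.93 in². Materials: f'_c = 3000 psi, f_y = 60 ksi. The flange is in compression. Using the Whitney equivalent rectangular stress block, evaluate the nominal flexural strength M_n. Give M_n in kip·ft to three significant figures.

M_n ≈ 189 kip·ft

Tension: T = A_s f_y = 1.93 × 60 = 115.8 kips.
Try a within the flange: a = T/(0.85 f'_c b_f) = 115.8/(0.85 × 3 × 53) = 0.857 in.
Since a = 0.857 ≤ h_f = 3.1 in, the stress block lies entirely in the flange; analyse as a rectangular beam of width b_f.
M_n = T(d − a/2) = 115.8 × (20 − 0.4285) = 2266.4 kip·in.
M_n = 2266.4/12 = 188.87 kip·ft.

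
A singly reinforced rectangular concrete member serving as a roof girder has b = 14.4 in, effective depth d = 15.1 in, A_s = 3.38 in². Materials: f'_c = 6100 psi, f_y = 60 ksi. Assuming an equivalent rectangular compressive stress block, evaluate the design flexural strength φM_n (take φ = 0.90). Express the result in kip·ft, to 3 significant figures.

φM_n ≈ 209 kip·ft

T = A_s f_y = 3.38 × 60 = 202.8 kips.
a = T/(0.85 f'_c b) = 202.8/(0.85 × 6.1 × 14.4) = 2.716 in.
M_n = T(d − a/2) = 202.8 × (15.1 − 1.358) = 2786.9 kip·in = 2786.9/12 = 232.24 kip·ft.
φM_n = 0.90 × 232.24 = 209.02 kip·ft.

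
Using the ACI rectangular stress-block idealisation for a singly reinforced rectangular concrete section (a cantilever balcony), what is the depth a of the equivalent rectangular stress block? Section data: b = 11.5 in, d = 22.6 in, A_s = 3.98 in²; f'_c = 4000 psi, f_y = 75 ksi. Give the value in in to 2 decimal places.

T = A_s f_y = 3.98 × 75 = 298.5 kips.
a = T/(0.85 f'_c b) = 298.5/(0.85 × 4 × 11.5) = 7.63 in.

a ≈ 7.63 in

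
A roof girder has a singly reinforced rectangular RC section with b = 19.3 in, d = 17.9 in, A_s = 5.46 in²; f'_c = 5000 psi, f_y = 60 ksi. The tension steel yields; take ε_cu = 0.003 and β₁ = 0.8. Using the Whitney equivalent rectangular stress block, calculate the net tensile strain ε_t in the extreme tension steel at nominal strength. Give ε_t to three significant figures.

ε_t ≈ 0.00776

a = A_s f_y/(0.85 f'_c b) = 3.994 in.
β₁ = 0.8, so c = a/β₁ = 3.994/0.8 = 4.993 in.
From the linear strain diagram with ε_cu = 0.003: ε_t = 0.003 (d − c)/c = 0.003 × (17.9 − 4.993)/4.993 = 0.00776.
Since ε_t ≥ 0.005, the section is tension-controlled.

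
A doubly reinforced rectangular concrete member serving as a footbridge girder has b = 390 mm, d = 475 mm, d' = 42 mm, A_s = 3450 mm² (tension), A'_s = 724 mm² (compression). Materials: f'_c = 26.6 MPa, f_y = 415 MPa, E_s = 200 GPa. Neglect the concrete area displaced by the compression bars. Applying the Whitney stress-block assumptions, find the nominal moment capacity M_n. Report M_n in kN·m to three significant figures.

M_n ≈ 595 kN·m

Assume both tension and compression steel yield.
Net tension couple steel: A_s − A'_s = 2726 mm².
a = (A_s − A'_s) f_y / (0.85 f'_c b) = 1131290/(0.85 × 26.6 × 390) = 128.29 mm.
c = a/β₁ = 128.29/0.85 = 150.93 mm; ε'_s = 0.003(c − d')/c = 0.0022 ≥ f_y/E_s = 0.0021, so compression steel does yield.
M_n = (A_s − A'_s) f_y (d − a/2) + A'_s f_y (d − d') = [1131290 × (475 − 64.145) + 300460 × (475 − 42)] × 10⁻⁶ = 464.80 + 130.10 = 594.90 kN·m.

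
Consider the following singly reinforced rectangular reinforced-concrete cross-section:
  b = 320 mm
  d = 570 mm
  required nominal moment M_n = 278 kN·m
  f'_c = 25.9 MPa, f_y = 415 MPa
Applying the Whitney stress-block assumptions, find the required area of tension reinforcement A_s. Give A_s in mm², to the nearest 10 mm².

A_s ≈ 1260 mm²

With M_n = 0.85 f'_c a b (d − a/2), solve the quadratic for a:
a = d − √(d² − 2M_n/(0.85 f'_c b)) = 570 − √(570² − 2 × 278×10⁶/(0.85 × 25.9 × 320)) = 74.04 mm.
A_s = 0.85 f'_c a b / f_y = 0.85 × 25.9 × 74.04 × 320 / 415 = 1256.9 mm².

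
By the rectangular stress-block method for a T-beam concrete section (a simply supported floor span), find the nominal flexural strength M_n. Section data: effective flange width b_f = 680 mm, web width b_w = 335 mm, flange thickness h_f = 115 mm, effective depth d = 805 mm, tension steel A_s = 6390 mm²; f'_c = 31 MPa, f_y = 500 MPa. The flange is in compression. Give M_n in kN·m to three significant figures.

M_n ≈ 2250 kN·m

Tension: T = A_s f_y = 6390 × 500 = 3195000 N.
Try a within the flange: a = T/(0.85 f'_c b_f) = 3195000/(0.85 × 31 × 680) = 178.31 mm.
a = 178.31 > h_f = 115 mm: the block extends into the web. Split into flange-overhang and web parts.
C_f = 0.85 f'_c (b_f − b_w) h_f = 0.85 × 31 × (680 − 335) × 115 = 1045436 N.
Remaining web compression depth: a_w = (T − C_f)/(0.85 f'_c b_w) = (3195000 − 1045436)/(0.85 × 31 × 335) = 243.51 mm.
M_n = C_f(d − h_f/2) + (T − C_f)(d − a_w/2) = 1045436 × (805 − 57.5) + 2149564 × (805 − 121.755) = 781.46 + 1468.68 = 2250.14 × 10⁶ N·mm.
M_n = 2250.14 kN·m.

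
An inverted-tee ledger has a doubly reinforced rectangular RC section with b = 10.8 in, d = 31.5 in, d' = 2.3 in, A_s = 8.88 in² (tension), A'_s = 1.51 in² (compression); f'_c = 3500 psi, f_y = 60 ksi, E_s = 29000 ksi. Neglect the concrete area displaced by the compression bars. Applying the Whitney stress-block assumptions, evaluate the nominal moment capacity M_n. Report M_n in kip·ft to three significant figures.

Assume both steels yield.
a = (A_s − A'_s) f_y/(0.85 f'_c b) = (8.88 − 1.51) × 60/(0.85 × 3.5 × 10.8) = 13.763 in.
c = a/β₁ = 13.763/0.85 = 16.192 in; ε'_s = 0.003(c − d')/c = 0.0026 ≥ ε_y = 0.0021, so the compression steel yields.
M_n = (A_s − A'_s) f_y (d − a/2) + A'_s f_y (d − d') = 442.2 × (31.5 − 6.8815) + 90.6 × (31.5 − 2.3) = 10886.3 + 2645.5 = 13531.8 kip·in = 13531.8/12 = 1127.65 kip·ft.

M_n ≈ 1130 kip·ft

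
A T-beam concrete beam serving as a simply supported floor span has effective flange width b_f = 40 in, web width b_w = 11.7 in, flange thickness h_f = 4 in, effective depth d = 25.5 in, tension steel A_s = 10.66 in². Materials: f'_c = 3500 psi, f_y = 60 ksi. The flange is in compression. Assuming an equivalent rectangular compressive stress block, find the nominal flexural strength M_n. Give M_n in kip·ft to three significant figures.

M_n ≈ 1190 kip·ft

Tension: T = A_s f_y = 10.66 × 60 = 639.6 kips.
Try a within the flange: a = T/(0.85 f'_c b_f) = 639.6/(0.85 × 3.5 × 40) = 5.375 in.
a = 5.375 > h_f = 4 in: the block extends into the web. Split into flange-overhang and web parts.
C_f = 0.85 f'_c (b_f − b_w) h_f = 0.85 × 3.5 × (40 − 11.7) × 4 = 336.8 kips.
Remaining web compression depth: a_w = (T − C_f)/(0.85 f'_c b_w) = (639.6 − 336.8)/(0.85 × 3.5 × 11.7) = 8.699 in.
M_n = C_f(d − h_f/2) + (T − C_f)(d − a_w/2) = 336.8 × (25.5 − 2) + 302.8 × (25.5 − 4.3495) = 7914.8 + 6404.4 = 14319.2 kip·in.
M_n = 14319.2/12 = 1193.27 kip·ft.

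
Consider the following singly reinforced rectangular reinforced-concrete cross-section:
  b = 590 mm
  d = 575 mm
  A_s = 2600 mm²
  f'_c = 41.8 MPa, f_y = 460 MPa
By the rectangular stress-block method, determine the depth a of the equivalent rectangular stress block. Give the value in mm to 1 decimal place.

a ≈ 57.1 mm

T = A_s f_y = 2600 × 460 = 1196000 N = 1196 kN.
Setting C = 0.85 f'_c a b equal to T: a = 1196000/(0.85 × 41.8 × 590) = 57.1 mm.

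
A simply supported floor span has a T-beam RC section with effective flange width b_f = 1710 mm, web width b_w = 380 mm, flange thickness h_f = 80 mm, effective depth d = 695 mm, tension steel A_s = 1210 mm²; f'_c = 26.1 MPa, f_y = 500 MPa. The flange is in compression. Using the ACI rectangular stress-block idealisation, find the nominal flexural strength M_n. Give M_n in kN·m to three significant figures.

Tension: T = A_s f_y = 1210 × 500 = 605000 N.
Try a within the flange: a = T/(0.85 f'_c b_f) = 605000/(0.85 × 26.1 × 1710) = 15.95 mm.
Since a = 15.95 ≤ h_f = 80 mm, the stress block lies entirely in the flange; analyse as a rectangular beam of width b_f.
M_n = T(d − a/2) = 605000 × (695 − 7.975) = 415.65 × 10⁶ N·mm.
M_n = 415.65 kN·m.

M_n ≈ 416 kN·m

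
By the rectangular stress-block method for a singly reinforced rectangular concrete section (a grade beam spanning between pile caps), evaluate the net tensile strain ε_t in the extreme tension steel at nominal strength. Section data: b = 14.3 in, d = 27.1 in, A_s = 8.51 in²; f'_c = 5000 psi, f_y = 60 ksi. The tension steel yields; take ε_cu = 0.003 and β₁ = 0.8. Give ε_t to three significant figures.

ε_t ≈ 0.00474

a = A_s f_y/(0.85 f'_c b) = 8.401 in.
β₁ = 0.8, so c = a/β₁ = 8.401/0.8 = 10.501 in.
From the linear strain diagram with ε_cu = 0.003: ε_t = 0.003 (d − c)/c = 0.003 × (27.1 − 10.501)/10.501 = 0.00474.
ε_t is between 0.004 and 0.005 — transition zone.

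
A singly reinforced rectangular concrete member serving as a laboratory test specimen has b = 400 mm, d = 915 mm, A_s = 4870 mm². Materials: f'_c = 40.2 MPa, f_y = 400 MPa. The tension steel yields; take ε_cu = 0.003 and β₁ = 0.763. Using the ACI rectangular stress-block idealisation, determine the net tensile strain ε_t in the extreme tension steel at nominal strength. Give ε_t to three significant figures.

a = A_s f_y/(0.85 f'_c b) = 142.52 mm.
β₁ = 0.763, so c = a/β₁ = 142.52/0.763 = 186.79 mm.
From the linear strain diagram with ε_cu = 0.003: ε_t = 0.003 (d − c)/c = 0.003 × (915 − 186.79)/186.79 = 0.0117.
Since ε_t ≥ 0.005, the section is tension-controlled.

ε_t ≈ 0.0117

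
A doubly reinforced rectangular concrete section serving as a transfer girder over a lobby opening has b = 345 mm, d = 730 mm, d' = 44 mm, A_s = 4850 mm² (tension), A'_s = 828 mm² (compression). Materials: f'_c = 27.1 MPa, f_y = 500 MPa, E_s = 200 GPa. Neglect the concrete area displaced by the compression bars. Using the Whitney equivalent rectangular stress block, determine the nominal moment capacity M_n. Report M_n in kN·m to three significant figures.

M_n ≈ 1500 kN·m

Assume both tension and compression steel yield.
Net tension couple steel: A_s − A'_s = 4022 mm².
a = (A_s − A'_s) f_y / (0.85 f'_c b) = 2011000/(0.85 × 27.1 × 345) = 253.05 mm.
c = a/β₁ = 253.05/0.85 = 297.71 mm; ε'_s = 0.003(c − d')/c = 0.0026 ≥ f_y/E_s = 0.0025, so compression steel does yield.
M_n = (A_s − A'_s) f_y (d − a/2) + A'_s f_y (d − d') = [2011000 × (730 − 126.525) + 414000 × (730 − 44)] × 10⁻⁶ = 1213.59 + 284.00 = 1497.59 kN·m.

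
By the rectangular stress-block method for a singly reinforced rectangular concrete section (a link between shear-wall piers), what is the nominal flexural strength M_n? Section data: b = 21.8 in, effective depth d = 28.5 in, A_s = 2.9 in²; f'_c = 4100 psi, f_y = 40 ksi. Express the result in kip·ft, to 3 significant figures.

T = A_s f_y = 2.9 × 40 = 116 kips.
a = T/(0.85 f'_c b) = 116/(0.85 × 4.1 × 21.8) = 1.527 in.
M_n = T(d − a/2) = 116 × (28.5 − 0.7635) = 3217.4 kip·in = 3217.4/12 = 268.12 kip·ft.

M_n ≈ 268 kip·ft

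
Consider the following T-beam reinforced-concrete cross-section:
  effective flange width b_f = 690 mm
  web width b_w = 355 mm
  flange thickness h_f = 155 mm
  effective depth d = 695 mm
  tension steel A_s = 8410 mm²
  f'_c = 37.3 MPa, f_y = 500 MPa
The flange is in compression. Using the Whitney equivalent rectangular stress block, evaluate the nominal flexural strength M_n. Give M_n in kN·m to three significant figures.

Tension: T = A_s f_y = 8410 × 500 = 4205000 N.
Try a within the flange: a = T/(0.85 f'_c b_f) = 4205000/(0.85 × 37.3 × 690) = 192.22 mm.
a = 192.22 > h_f = 155 mm: the block extends into the web. Split into flange-overhang and web parts.
C_f = 0.85 f'_c (b_f − b_w) h_f = 0.85 × 37.3 × (690 − 355) × 155 = 1646282 N.
Remaining web compression depth: a_w = (T − C_f)/(0.85 f'_c b_w) = (4205000 − 1646282)/(0.85 × 37.3 × 355) = 227.34 mm.
M_n = C_f(d − h_f/2) + (T − C_f)(d − a_w/2) = 1646282 × (695 − 77.5) + 2558718 × (695 − 113.67) = 1016.58 + 1487.46 = 2504.04 × 10⁶ N·mm.
M_n = 2504.04 kN·m.

M_n ≈ 2500 kN·m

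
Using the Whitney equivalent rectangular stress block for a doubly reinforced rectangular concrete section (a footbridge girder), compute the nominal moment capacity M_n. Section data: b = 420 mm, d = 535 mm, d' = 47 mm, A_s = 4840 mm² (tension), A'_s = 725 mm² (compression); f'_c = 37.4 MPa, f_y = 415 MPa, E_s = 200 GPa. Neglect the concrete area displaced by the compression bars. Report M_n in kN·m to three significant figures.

Assume both tension and compression steel yield.
Net tension couple steel: A_s − A'_s = 4115 mm².
a = (A_s − A'_s) f_y / (0.85 f'_c b) = 1707725/(0.85 × 37.4 × 420) = 127.90 mm.
c = a/β₁ = 127.90/0.783 = 163.35 mm; ε'_s = 0.003(c − d')/c = 0.0021 ≥ f_y/E_s = 0.0021, so compression steel does yield.
M_n = (A_s − A'_s) f_y (d − a/2) + A'_s f_y (d − d') = [1707725 × (535 − 63.95) + 300875 × (535 − 47)] × 10⁻⁶ = 804.42 + 146.83 = 951.25 kN·m.

M_n ≈ 951 kN·m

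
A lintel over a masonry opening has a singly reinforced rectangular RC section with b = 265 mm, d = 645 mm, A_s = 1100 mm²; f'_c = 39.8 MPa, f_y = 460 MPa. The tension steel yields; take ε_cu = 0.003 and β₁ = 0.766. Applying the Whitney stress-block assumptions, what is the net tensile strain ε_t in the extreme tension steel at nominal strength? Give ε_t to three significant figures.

a = A_s f_y/(0.85 f'_c b) = 56.44 mm.
β₁ = 0.766, so c = a/β₁ = 56.44/0.766 = 73.68 mm.
From the linear strain diagram with ε_cu = 0.003: ε_t = 0.003 (d − c)/c = 0.003 × (645 − 73.68)/73.68 = 0.0233.
Since ε_t ≥ 0.005, the section is tension-controlled.

ε_t ≈ 0.0233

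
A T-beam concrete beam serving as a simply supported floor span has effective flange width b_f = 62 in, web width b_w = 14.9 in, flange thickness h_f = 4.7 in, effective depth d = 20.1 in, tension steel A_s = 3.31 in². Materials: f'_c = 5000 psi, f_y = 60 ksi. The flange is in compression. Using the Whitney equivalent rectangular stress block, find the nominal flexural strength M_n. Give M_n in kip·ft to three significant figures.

Tension: T = A_s f_y = 3.31 × 60 = 198.6 kips.
Try a within the flange: a = T/(0.85 f'_c b_f) = 198.6/(0.85 × 5 × 62) = 0.754 in.
Since a = 0.754 ≤ h_f = 4.7 in, the stress block lies entirely in the flange; analyse as a rectangular beam of width b_f.
M_n = T(d − a/2) = 198.6 × (20.1 − 0.377) = 3917.0 kip·in.
M_n = 3917.0/12 = 326.42 kip·ft.

M_n ≈ 326 kip·ft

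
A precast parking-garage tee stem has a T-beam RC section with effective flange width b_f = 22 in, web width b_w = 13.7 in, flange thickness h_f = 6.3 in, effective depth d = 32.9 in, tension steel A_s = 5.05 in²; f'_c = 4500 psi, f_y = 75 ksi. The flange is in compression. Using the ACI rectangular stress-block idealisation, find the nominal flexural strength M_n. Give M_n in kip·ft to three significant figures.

M_n ≈ 967 kip·ft

Tension: T = A_s f_y = 5.05 × 75 = 378.75 kips.
Try a within the flange: a = T/(0.85 f'_c b_f) = 378.75/(0.85 × 4.5 × 22) = 4.501 in.
Since a = 4.501 ≤ h_f = 6.3 in, the stress block lies entirely in the flange; analyse as a rectangular beam of width b_f.
M_n = T(d − a/2) = 378.75 × (32.9 − 2.2505) = 11608.5 kip·in.
M_n = 11608.5/12 = 967.38 kip·ft.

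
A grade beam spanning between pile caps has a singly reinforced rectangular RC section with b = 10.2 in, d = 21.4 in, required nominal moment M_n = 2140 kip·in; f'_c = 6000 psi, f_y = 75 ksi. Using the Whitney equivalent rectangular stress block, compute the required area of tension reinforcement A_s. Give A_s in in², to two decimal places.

A_s ≈ 1.40 in²

From M_n = 0.85 f'_c a b (d − a/2):
a = d − √(d² − 2M_n/(0.85 f'_c b)) = 21.4 − √(21.4² − 2 × 2140/(0.85 × 6 × 10.2)) = 2.017 in.
A_s = 0.85 f'_c a b / f_y = 0.85 × 6 × 2.017 × 10.2 / 75 = 1.399 in².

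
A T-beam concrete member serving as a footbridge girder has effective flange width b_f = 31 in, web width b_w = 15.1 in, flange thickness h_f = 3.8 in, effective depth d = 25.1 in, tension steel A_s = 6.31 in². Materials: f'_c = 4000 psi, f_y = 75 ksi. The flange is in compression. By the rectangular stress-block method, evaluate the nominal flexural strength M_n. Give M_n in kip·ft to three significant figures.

M_n ≈ 899 kip·ft

Tension: T = A_s f_y = 6.31 × 75 = 473.25 kips.
Try a within the flange: a = T/(0.85 f'_c b_f) = 473.25/(0.85 × 4 × 31) = 4.490 in.
a = 4.490 > h_f = 3.8 in: the block extends into the web. Split into flange-overhang and web parts.
C_f = 0.85 f'_c (b_f − b_w) h_f = 0.85 × 4 × (31 − 15.1) × 3.8 = 205.4 kips.
Remaining web compression depth: a_w = (T − C_f)/(0.85 f'_c b_w) = (473.25 − 205.4)/(0.85 × 4 × 15.1) = 5.217 in.
M_n = C_f(d − h_f/2) + (T − C_f)(d − a_w/2) = 205.4 × (25.1 − 1.9) + 267.85 × (25.1 − 2.6085) = 4765.3 + 6024.3 = 10789.6 kip·in.
M_n = 10789.6/12 = 899.13 kip·ft.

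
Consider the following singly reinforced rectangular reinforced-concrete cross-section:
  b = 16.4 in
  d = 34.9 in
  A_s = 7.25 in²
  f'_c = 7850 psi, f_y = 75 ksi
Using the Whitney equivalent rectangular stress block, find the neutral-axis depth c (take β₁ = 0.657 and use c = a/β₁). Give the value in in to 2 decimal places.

T = A_s f_y = 7.25 × 75 = 543.75 kips.
a = T/(0.85 f'_c b) = 543.75/(0.85 × 7.85 × 16.4) = 4.9690 in.
With β₁ = 0.657, c = a/β₁ = 4.9690/0.657 = 7.56 in.

c ≈ 7.56 in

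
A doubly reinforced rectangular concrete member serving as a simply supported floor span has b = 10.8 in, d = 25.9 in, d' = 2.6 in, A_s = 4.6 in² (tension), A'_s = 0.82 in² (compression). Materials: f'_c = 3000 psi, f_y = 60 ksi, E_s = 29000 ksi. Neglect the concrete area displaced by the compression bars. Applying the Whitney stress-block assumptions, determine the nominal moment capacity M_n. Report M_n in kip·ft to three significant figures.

M_n ≈ 507 kip·ft

Assume both steels yield.
a = (A_s − A'_s) f_y/(0.85 f'_c b) = (4.6 − 0.82) × 60/(0.85 × 3 × 10.8) = 8.235 in.
c = a/β₁ = 8.235/0.85 = 9.688 in; ε'_s = 0.003(c − d')/c = 0.0022 ≥ ε_y = 0.0021, so the compression steel yields.
M_n = (A_s − A'_s) f_y (d − a/2) + A'_s f_y (d − d') = 226.8 × (25.9 − 4.1175) + 49.2 × (25.9 − 2.6) = 4940.3 + 1146.4 = 6086.7 kip·in = 6086.7/12 = 507.23 kip·ft.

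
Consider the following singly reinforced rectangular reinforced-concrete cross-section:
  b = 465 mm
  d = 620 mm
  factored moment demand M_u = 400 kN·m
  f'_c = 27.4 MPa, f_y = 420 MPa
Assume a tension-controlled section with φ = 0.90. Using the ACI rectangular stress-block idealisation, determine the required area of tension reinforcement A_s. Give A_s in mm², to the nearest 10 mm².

M_n = M_u/φ = 400/0.90 = 444.444 kN·m.
With M_n = 0.85 f'_c a b (d − a/2), solve the quadratic for a:
a = d − √(d² − 2M_n/(0.85 f'_c b)) = 620 − √(620² − 2 × 444.444×10⁶/(0.85 × 27.4 × 465)) = 70.16 mm.
A_s = 0.85 f'_c a b / f_y = 0.85 × 27.4 × 70.16 × 465 / 420 = 1809.1 mm².

A_s ≈ 1810 mm²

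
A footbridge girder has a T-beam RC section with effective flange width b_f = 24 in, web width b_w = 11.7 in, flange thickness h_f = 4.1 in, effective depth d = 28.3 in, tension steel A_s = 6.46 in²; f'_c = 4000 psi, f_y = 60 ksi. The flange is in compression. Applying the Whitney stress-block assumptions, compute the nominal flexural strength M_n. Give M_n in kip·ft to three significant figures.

M_n ≈ 836 kip·ft

Tension: T = A_s f_y = 6.46 × 60 = 387.6 kips.
Try a within the flange: a = T/(0.85 f'_c b_f) = 387.6/(0.85 × 4 × 24) = 4.750 in.
a = 4.750 > h_f = 4.1 in: the block extends into the web. Split into flange-overhang and web parts.
C_f = 0.85 f'_c (b_f − b_w) h_f = 0.85 × 4 × (24 − 11.7) × 4.1 = 171.5 kips.
Remaining web compression depth: a_w = (T − C_f)/(0.85 f'_c b_w) = (387.6 − 171.5)/(0.85 × 4 × 11.7) = 5.432 in.
M_n = C_f(d − h_f/2) + (T − C_f)(d − a_w/2) = 171.5 × (28.3 − 2.05) + 216.1 × (28.3 − 2.716) = 4501.9 + 5528.7 = 10030.6 kip·in.
M_n = 10030.6/12 = 835.88 kip·ft.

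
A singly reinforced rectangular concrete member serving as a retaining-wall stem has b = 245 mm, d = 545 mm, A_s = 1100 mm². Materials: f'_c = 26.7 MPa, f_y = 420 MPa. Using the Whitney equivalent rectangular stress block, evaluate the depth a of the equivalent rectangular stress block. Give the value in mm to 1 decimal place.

a ≈ 83.1 mm

T = A_s f_y = 1100 × 420 = 462000 N = 462 kN.
Setting C = 0.85 f'_c a b equal to T: a = 462000/(0.85 × 26.7 × 245) = 83.1 mm.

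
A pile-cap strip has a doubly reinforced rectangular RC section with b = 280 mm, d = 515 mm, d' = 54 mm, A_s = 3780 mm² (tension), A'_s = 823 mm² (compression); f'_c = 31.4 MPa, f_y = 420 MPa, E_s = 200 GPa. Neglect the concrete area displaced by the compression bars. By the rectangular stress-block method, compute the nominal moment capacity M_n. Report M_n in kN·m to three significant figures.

M_n ≈ 696 kN·m

Assume both tension and compression steel yield.
Net tension couple steel: A_s − A'_s = 2957 mm².
a = (A_s − A'_s) f_y / (0.85 f'_c b) = 1241940/(0.85 × 31.4 × 280) = 166.19 mm.
c = a/β₁ = 166.19/0.826 = 201.20 mm; ε'_s = 0.003(c − d')/c = 0.0022 ≥ f_y/E_s = 0.0021, so compression steel does yield.
M_n = (A_s − A'_s) f_y (d − a/2) + A'_s f_y (d − d') = [1241940 × (515 − 83.095) + 345660 × (515 − 54)] × 10⁻⁶ = 536.40 + 159.35 = 695.75 kN·m.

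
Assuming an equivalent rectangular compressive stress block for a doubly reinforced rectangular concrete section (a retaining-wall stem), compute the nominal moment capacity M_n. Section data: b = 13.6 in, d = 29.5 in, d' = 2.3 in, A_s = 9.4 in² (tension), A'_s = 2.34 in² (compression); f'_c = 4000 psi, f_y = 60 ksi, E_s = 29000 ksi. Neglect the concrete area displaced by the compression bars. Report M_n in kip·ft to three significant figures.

M_n ≈ 1200 kip·ft

Assume both steels yield.
a = (A_s − A'_s) f_y/(0.85 f'_c b) = (9.4 − 2.34) × 60/(0.85 × 4 × 13.6) = 9.161 in.
c = a/β₁ = 9.161/0.85 = 10.778 in; ε'_s = 0.003(c − d')/c = 0.0024 ≥ ε_y = 0.0021, so the compression steel yields.
M_n = (A_s − A'_s) f_y (d − a/2) + A'_s f_y (d − d') = 423.6 × (29.5 − 4.5805) + 140.4 × (29.5 − 2.3) = 10555.9 + 3818.9 = 14374.8 kip·in = 14374.8/12 = 1197.90 kip·ft.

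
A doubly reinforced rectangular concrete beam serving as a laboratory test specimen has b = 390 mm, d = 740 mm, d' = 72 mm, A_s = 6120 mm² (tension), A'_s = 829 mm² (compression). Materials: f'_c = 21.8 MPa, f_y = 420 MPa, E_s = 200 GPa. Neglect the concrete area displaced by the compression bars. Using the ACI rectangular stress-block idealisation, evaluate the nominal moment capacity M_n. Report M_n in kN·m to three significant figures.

M_n ≈ 1540 kN·m

Assume both tension and compression steel yield.
Net tension couple steel: A_s − A'_s = 5291 mm².
a = (A_s − A'_s) f_y / (0.85 f'_c b) = 2222220/(0.85 × 21.8 × 390) = 307.50 mm.
c = a/β₁ = 307.50/0.85 = 361.76 mm; ε'_s = 0.003(c − d')/c = 0.0024 ≥ f_y/E_s = 0.0021, so compression steel does yield.
M_n = (A_s − A'_s) f_y (d − a/2) + A'_s f_y (d − d') = [2222220 × (740 − 153.75) + 348180 × (740 − 72)] × 10⁻⁶ = 1302.78 + 232.58 = 1535.36 kN·m.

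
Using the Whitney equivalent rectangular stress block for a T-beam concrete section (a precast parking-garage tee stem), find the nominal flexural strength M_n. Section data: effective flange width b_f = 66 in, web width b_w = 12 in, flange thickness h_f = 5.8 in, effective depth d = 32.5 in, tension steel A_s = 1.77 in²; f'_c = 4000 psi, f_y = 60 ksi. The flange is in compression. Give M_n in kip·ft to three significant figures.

M_n ≈ 286 kip·ft

Tension: T = A_s f_y = 1.77 × 60 = 106.2 kips.
Try a within the flange: a = T/(0.85 f'_c b_f) = 106.2/(0.85 × 4 × 66) = 0.473 in.
Since a = 0.473 ≤ h_f = 5.8 in, the stress block lies entirely in the flange; analyse as a rectangular beam of width b_f.
M_n = T(d − a/2) = 106.2 × (32.5 − 0.2365) = 3426.4 kip·in.
M_n = 3426.4/12 = 285.53 kip·ft.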